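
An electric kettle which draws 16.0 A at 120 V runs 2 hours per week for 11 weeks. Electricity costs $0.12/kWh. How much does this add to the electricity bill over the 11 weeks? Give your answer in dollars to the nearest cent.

$5.07

Power = 16.0 A × 120 V = 1920 W = 1.92 kW
Runtime = 2 h/week × 11 weeks = 22 h
Energy = 1.92 kW × 22 h = 42.24 kWh
Cost = 42.24 kWh × $0.12/kWh = $5.07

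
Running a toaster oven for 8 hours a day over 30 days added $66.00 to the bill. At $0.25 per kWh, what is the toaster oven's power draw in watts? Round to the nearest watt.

1100 W

Energy = $66.00 ÷ $0.25/kWh = 264 kWh
Runtime = 8 h/day × 30 days = 240 h
Power = 264 kWh ÷ 240 h = 1.1 kW = 1100 W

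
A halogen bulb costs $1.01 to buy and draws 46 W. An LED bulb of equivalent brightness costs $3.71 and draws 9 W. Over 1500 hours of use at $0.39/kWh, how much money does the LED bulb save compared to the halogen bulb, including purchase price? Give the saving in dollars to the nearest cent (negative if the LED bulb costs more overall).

$18.95

halogen bulb: $1.01 + (46/1000) kW × 1500 h × $0.39 = $1.01 + $26.91 = $27.92
LED bulb: $3.71 + (9/1000) kW × 1500 h × $0.39 = $3.71 + $5.265 = $8.975
Saving = $27.92 − $8.975 = $18.945 → $18.95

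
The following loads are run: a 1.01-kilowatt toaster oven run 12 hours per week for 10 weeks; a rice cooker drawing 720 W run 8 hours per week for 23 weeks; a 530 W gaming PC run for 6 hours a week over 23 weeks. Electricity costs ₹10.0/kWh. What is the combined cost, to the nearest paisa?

toaster oven: Runtime = 12 h/week × 10 weeks = 120 h
toaster oven: 1.01 kW × 120 h = 121.2 kWh
rice cooker: Runtime = 8 h/week × 23 weeks = 184 h
rice cooker: 0.72 kW × 184 h = 132.48 kWh
gaming PC: Runtime = 6 h/week × 23 weeks = 138 h
gaming PC: 0.53 kW × 138 h = 73.14 kWh
Total energy = 326.82 kWh
Cost = 326.82 × ₹10.0 = ₹3268.20

₹3268.20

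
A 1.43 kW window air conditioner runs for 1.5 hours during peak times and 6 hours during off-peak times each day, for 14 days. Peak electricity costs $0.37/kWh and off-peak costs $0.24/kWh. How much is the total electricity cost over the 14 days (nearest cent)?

Peak energy = 1.43 kW × 1.5 h × 14 = 30.03 kWh
Off-peak energy = 1.43 kW × 6 h × 14 = 120.12 kWh
Cost = 30.03 × $0.37 + 120.12 × $0.24 = $11.1111 + $28.8288 = $39.94

$39.94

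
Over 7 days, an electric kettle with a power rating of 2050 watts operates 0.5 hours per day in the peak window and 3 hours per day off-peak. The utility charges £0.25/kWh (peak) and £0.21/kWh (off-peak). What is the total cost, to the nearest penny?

£10.83

Peak energy = 2.05 kW × 0.5 h × 7 = 7.175 kWh
Off-peak energy = 2.05 kW × 3 h × 7 = 43.05 kWh
Cost = 7.175 × £0.25 + 43.05 × £0.21 = £1.79375 + £9.0405 = £10.83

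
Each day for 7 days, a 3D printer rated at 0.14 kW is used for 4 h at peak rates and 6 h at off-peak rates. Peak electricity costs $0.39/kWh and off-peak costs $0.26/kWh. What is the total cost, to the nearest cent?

Peak energy = 0.14 kW × 4 h × 7 = 3.92 kWh
Off-peak energy = 0.14 kW × 6 h × 7 = 5.88 kWh
Cost = 3.92 × $0.39 + 5.88 × $0.26 = $1.5288 + $1.5288 = $3.06

$3.06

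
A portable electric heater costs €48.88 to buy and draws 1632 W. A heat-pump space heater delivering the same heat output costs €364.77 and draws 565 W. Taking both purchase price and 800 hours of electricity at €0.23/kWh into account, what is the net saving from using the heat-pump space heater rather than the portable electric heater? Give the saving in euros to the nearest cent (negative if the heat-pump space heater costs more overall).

-€119.56

portable electric heater: €48.88 + (1632/1000) kW × 800 h × €0.23 = €48.88 + €300.288 = €349.168
heat-pump space heater: €364.77 + (565/1000) kW × 800 h × €0.23 = €364.77 + €103.96 = €468.73
Saving = €349.168 − €468.73 = −€119.562 → -€119.56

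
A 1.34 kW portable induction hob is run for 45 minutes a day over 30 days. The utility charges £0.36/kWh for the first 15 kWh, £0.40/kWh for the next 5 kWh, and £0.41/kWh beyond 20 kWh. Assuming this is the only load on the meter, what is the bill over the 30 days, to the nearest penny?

Runtime = 45 min × 30 = 1350 min = 22.5 h
Energy = 1.34 kW × 22.5 h = 30.15 kWh
Tier 1 (0–15 kWh): 15 × £0.36 = £5.4
Tier 2 (15–20 kWh): 5 × £0.40 = £2
Above 20 kWh: 10.15 × £0.41 = £4.1615
Bill = £11.56

£11.56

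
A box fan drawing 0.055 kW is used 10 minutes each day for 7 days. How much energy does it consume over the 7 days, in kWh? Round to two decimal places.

Runtime = 10 min × 7 = 70 min = 1.166666… h
Energy = 0.055 kW × 1.166666… h = 0.064166… kWh ≈ 0.06 kWh

0.06 kWh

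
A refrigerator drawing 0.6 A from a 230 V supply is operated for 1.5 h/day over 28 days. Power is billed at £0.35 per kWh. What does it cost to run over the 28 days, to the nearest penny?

Power = 0.6 A × 230 V = 138 W = 0.138 kW
Runtime = 1.5 h/day × 28 days = 42 h
Energy = 0.138 kW × 42 h = 5.796 kWh
Cost = 5.796 kWh × £0.35/kWh = £2.03

£2.03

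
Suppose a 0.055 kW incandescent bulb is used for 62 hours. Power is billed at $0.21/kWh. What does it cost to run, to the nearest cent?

$0.72

Energy = 0.055 kW × 62 h = 3.41 kWh
Cost = 3.41 kWh × $0.21/kWh = $0.72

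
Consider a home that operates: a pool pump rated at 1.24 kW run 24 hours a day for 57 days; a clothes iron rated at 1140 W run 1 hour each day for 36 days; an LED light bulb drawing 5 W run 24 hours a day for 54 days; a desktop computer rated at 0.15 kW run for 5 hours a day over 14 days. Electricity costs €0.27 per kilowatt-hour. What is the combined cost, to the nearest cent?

€473.67

pool pump: Runtime = 24 h × 57 = 1368 h
pool pump: 1.24 kW × 1368 h = 1696.32 kWh
clothes iron: Runtime = 1 h/day × 36 days = 36 h
clothes iron: 1.14 kW × 36 h = 41.04 kWh
LED light bulb: Runtime = 24 h × 54 = 1296 h
LED light bulb: 0.005 kW × 1296 h = 6.48 kWh
desktop computer: Runtime = 5 h/day × 14 days = 70 h
desktop computer: 0.15 kW × 70 h = 10.5 kWh
Total energy = 1754.34 kWh
Cost = 1754.34 × €0.27 = €473.67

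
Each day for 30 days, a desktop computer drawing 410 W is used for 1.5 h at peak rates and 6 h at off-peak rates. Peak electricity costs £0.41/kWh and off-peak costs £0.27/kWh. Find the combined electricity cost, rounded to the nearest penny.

£27.49

Peak energy = 0.41 kW × 1.5 h × 30 = 18.45 kWh
Off-peak energy = 0.41 kW × 6 h × 30 = 73.8 kWh
Cost = 18.45 × £0.41 + 73.8 × £0.27 = £7.5645 + £19.926 = £27.49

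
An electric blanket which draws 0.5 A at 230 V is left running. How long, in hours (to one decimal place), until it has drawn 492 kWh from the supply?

Power = 0.5 A × 230 V = 115 W = 0.115 kW
Hours = 492 kWh ÷ 0.115 kW = 4278.3 h

4278.3 h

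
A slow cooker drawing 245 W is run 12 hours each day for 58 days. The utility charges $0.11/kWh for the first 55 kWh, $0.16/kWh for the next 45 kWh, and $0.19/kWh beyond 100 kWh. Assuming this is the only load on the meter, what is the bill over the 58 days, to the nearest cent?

Runtime = 12 h/day × 58 days = 696 h
Energy = 0.245 kW × 696 h = 170.52 kWh
Tier 1 (0–55 kWh): 55 × $0.11 = $6.05
Tier 2 (55–100 kWh): 45 × $0.16 = $7.2
Above 100 kWh: 70.52 × $0.19 = $13.3988
Bill = $26.65

$26.65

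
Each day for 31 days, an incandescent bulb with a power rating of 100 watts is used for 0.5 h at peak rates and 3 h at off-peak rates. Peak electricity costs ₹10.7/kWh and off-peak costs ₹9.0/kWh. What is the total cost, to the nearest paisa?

₹100.29

Peak energy = 0.1 kW × 0.5 h × 31 = 1.55 kWh
Off-peak energy = 0.1 kW × 3 h × 31 = 9.3 kWh
Cost = 1.55 × ₹10.7 + 9.3 × ₹9.0 = ₹16.585 + ₹83.7 = ₹100.29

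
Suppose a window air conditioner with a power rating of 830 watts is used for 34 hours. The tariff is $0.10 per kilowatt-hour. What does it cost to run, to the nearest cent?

$2.82

Energy = 0.83 kW × 34 h = 28.22 kWh
Cost = 28.22 kWh × $0.10/kWh = $2.82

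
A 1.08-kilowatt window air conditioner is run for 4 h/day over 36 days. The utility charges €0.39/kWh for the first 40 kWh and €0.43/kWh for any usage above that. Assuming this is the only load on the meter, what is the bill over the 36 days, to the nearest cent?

€65.27

Runtime = 4 h/day × 36 days = 144 h
Energy = 1.08 kW × 144 h = 155.52 kWh
Tier 1 (0–40 kWh): 40 × €0.39 = €15.6
Above 40 kWh: 115.52 × €0.43 = €49.6736
Bill = €65.27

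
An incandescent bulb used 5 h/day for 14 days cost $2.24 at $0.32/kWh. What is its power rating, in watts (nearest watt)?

Energy = $2.24 ÷ $0.32/kWh = 7 kWh
Runtime = 5 h/day × 14 days = 70 h
Power = 7 kWh ÷ 70 h = 0.1 kW = 100 W

100 W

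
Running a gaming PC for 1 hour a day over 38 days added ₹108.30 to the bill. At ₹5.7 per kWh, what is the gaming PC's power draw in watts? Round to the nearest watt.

Energy = ₹108.30 ÷ ₹5.7/kWh = 19 kWh
Runtime = 1 h/day × 38 days = 38 h
Power = 19 kWh ÷ 38 h = 0.5 kW = 500 W

500 W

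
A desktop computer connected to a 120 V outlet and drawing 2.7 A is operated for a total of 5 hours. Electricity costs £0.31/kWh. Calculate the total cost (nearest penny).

Power = 2.7 A × 120 V = 324 W = 0.324 kW
Energy = 0.324 kW × 5 h = 1.62 kWh
Cost = 1.62 kWh × £0.31/kWh = £0.50

£0.50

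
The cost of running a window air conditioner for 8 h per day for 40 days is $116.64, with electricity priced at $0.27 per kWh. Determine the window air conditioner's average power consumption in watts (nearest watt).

1350 W

Energy = $116.64 ÷ $0.27/kWh = 432 kWh
Runtime = 8 h/day × 40 days = 320 h
Power = 432 kWh ÷ 320 h = 1.35 kW = 1350 W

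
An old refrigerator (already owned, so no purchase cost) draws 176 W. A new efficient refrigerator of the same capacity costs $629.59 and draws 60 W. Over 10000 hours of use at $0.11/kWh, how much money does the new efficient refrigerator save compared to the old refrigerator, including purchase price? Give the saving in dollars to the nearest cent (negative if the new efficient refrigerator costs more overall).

-$501.99

old refrigerator: $0.00 + (176/1000) kW × 10000 h × $0.11 = $0.00 + $193.6 = $193.6
new efficient refrigerator: $629.59 + (60/1000) kW × 10000 h × $0.11 = $629.59 + $66 = $695.59
Saving = $193.6 − $695.59 = −$501.99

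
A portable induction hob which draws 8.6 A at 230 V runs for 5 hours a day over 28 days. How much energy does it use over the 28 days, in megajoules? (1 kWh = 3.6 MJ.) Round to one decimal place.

Power = 8.6 A × 230 V = 1978 W = 1.978 kW
Runtime = 5 h/day × 28 days = 140 h
Energy = 1.978 kW × 140 h = 276.92 kWh
= 276.92 × 3.6 MJ = 996.9 MJ

996.9 MJ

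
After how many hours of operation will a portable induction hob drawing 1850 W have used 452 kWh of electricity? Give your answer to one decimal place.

244.3 h

Hours = 452 kWh ÷ 1.85 kW = 244.3 h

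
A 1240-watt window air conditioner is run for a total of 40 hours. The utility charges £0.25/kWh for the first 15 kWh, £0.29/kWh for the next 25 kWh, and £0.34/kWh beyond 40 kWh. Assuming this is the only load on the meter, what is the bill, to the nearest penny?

Energy = 1.24 kW × 40 h = 49.6 kWh
Tier 1 (0–15 kWh): 15 × £0.25 = £3.75
Tier 2 (15–40 kWh): 25 × £0.29 = £7.25
Above 40 kWh: 9.6 × £0.34 = £3.264
Bill = £14.26

£14.26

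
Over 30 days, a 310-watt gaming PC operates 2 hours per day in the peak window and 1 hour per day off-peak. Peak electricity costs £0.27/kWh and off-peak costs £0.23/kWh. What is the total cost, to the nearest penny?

£7.16

Peak energy = 0.31 kW × 2 h × 30 = 18.6 kWh
Off-peak energy = 0.31 kW × 1 h × 30 = 9.3 kWh
Cost = 18.6 × £0.27 + 9.3 × £0.23 = £5.022 + £2.139 = £7.16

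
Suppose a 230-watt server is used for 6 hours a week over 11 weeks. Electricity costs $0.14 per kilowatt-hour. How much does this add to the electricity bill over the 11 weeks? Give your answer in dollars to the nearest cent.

Runtime = 6 h/week × 11 weeks = 66 h
Energy = 0.23 kW × 66 h = 15.18 kWh
Cost = 15.18 kWh × $0.14/kWh = $2.13

$2.13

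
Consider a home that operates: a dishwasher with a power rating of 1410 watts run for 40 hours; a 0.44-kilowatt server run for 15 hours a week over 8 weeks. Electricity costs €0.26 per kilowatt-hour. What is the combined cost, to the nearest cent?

€28.39

dishwasher: 1.41 kW × 40 h = 56.4 kWh
server: Runtime = 15 h/week × 8 weeks = 120 h
server: 0.44 kW × 120 h = 52.8 kWh
Total energy = 109.2 kWh
Cost = 109.2 × €0.26 = €28.39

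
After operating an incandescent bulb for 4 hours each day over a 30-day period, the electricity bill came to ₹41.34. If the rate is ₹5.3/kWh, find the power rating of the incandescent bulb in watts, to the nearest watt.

65 W

Energy = ₹41.34 ÷ ₹5.3/kWh = 7.8 kWh
Runtime = 4 h/day × 30 days = 120 h
Power = 7.8 kWh ÷ 120 h = 0.065 kW = 65 W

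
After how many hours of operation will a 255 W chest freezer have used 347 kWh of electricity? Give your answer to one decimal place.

1360.8 h

Hours = 347 kWh ÷ 0.255 kW = 1360.8 h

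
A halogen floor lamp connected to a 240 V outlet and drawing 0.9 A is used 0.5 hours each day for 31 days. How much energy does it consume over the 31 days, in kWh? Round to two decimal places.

Power = 0.9 A × 240 V = 216 W = 0.216 kW
Runtime = 0.5 h/day × 31 days = 15.5 h
Energy = 0.216 kW × 15.5 h = 3.348 kWh ≈ 3.35 kWh

3.35 kWh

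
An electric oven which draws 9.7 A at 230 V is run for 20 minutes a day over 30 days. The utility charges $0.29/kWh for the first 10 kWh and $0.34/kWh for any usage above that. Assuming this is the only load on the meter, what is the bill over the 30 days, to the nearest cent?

$7.09

Power = 9.7 A × 230 V = 2231 W = 2.231 kW
Runtime = 20 min × 30 = 600 min = 10 h
Energy = 2.231 kW × 10 h = 22.31 kWh
Tier 1 (0–10 kWh): 10 × $0.29 = $2.9
Above 10 kWh: 12.31 × $0.34 = $4.1854
Bill = $7.09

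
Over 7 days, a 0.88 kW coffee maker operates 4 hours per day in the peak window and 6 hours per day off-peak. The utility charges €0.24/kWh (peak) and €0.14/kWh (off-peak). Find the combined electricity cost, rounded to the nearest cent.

Peak energy = 0.88 kW × 4 h × 7 = 24.64 kWh
Off-peak energy = 0.88 kW × 6 h × 7 = 36.96 kWh
Cost = 24.64 × €0.24 + 36.96 × €0.14 = €5.9136 + €5.1744 = €11.09

€11.09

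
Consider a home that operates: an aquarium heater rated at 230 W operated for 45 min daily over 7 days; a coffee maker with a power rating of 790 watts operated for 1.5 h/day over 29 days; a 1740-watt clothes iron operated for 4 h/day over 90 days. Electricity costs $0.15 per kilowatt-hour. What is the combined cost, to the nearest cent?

aquarium heater: Runtime = 45 min × 7 = 315 min = 5.25 h
aquarium heater: 0.23 kW × 5.25 h = 1.2075 kWh
coffee maker: Runtime = 1.5 h/day × 29 days = 43.5 h
coffee maker: 0.79 kW × 43.5 h = 34.365 kWh
clothes iron: Runtime = 4 h/day × 90 days = 360 h
clothes iron: 1.74 kW × 360 h = 626.4 kWh
Total energy = 661.9725 kWh
Cost = 661.9725 × $0.15 = $99.30

$99.30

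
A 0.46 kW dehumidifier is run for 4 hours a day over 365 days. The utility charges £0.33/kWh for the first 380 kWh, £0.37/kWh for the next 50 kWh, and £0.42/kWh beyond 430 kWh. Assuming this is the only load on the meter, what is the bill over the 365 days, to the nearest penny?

£245.37

Runtime = 4 h/day × 365 days = 1460 h
Energy = 0.46 kW × 1460 h = 671.6 kWh
Tier 1 (0–380 kWh): 380 × £0.33 = £125.4
Tier 2 (380–430 kWh): 50 × £0.37 = £18.5
Above 430 kWh: 241.6 × £0.42 = £101.472
Bill = £245.37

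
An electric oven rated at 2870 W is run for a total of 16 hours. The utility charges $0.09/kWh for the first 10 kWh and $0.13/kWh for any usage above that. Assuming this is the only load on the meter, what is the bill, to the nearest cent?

$5.57

Energy = 2.87 kW × 16 h = 45.92 kWh
Tier 1 (0–10 kWh): 10 × $0.09 = $0.9
Above 10 kWh: 35.92 × $0.13 = $4.6696
Bill = $5.57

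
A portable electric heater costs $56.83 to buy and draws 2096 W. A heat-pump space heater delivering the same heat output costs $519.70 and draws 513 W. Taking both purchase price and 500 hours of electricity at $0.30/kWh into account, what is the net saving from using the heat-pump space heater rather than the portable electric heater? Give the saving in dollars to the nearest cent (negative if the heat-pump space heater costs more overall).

portable electric heater: $56.83 + (2096/1000) kW × 500 h × $0.30 = $56.83 + $314.4 = $371.23
heat-pump space heater: $519.70 + (513/1000) kW × 500 h × $0.30 = $519.70 + $76.95 = $596.65
Saving = $371.23 − $596.65 = −$225.42

-$225.42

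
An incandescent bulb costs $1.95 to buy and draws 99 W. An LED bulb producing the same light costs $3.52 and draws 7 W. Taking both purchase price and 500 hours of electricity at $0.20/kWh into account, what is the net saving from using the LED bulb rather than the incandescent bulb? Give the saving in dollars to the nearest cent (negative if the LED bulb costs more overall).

$7.63

incandescent bulb: $1.95 + (99/1000) kW × 500 h × $0.20 = $1.95 + $9.9 = $11.85
LED bulb: $3.52 + (7/1000) kW × 500 h × $0.20 = $3.52 + $0.7 = $4.22
Saving = $11.85 − $4.22 = $7.63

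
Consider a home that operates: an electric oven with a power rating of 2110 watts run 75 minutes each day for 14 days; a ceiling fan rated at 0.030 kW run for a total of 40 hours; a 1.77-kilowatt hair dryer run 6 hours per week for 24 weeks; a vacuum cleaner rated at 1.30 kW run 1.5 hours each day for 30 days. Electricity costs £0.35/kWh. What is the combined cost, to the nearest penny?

electric oven: Runtime = 75 min × 14 = 1050 min = 17.5 h
electric oven: 2.11 kW × 17.5 h = 36.925 kWh
ceiling fan: 0.03 kW × 40 h = 1.2 kWh
hair dryer: Runtime = 6 h/week × 24 weeks = 144 h
hair dryer: 1.77 kW × 144 h = 254.88 kWh
vacuum cleaner: Runtime = 1.5 h/day × 30 days = 45 h
vacuum cleaner: 1.3 kW × 45 h = 58.5 kWh
Total energy = 351.505 kWh
Cost = 351.505 × £0.35 = £123.03

£123.03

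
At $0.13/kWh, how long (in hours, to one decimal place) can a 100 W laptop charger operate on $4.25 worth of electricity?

326.9 h

Energy available = $4.25 ÷ $0.13/kWh = 32.6923 kWh
Hours = 32.6923 kWh ÷ 0.1 kW = 326.9 h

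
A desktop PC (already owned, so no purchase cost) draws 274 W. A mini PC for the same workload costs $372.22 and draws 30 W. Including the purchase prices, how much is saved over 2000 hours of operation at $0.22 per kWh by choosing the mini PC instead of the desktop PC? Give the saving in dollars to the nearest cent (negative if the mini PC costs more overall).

-$264.86

desktop PC: $0.00 + (274/1000) kW × 2000 h × $0.22 = $0.00 + $120.56 = $120.56
mini PC: $372.22 + (30/1000) kW × 2000 h × $0.22 = $372.22 + $13.2 = $385.42
Saving = $120.56 − $385.42 = −$264.86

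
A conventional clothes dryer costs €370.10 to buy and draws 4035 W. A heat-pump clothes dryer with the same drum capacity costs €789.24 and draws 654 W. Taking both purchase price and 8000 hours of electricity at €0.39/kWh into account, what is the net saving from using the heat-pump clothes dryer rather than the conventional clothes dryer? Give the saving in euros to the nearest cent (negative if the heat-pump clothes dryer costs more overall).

€10129.58

conventional clothes dryer: €370.10 + (4035/1000) kW × 8000 h × €0.39 = €370.10 + €12589.2 = €12959.3
heat-pump clothes dryer: €789.24 + (654/1000) kW × 8000 h × €0.39 = €789.24 + €2040.48 = €2829.72
Saving = €12959.3 − €2829.72 = €10129.58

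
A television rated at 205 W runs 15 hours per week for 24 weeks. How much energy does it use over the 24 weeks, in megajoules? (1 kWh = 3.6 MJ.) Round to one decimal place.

265.7 MJ

Runtime = 15 h/week × 24 weeks = 360 h
Energy = 0.205 kW × 360 h = 73.8 kWh
= 73.8 × 3.6 MJ = 265.7 MJ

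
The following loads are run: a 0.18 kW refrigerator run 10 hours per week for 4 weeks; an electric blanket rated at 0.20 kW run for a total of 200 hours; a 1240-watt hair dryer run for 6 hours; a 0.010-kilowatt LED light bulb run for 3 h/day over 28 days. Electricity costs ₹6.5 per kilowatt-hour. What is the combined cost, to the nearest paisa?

refrigerator: Runtime = 10 h/week × 4 weeks = 40 h
refrigerator: 0.18 kW × 40 h = 7.2 kWh
electric blanket: 0.2 kW × 200 h = 40 kWh
hair dryer: 1.24 kW × 6 h = 7.44 kWh
LED light bulb: Runtime = 3 h/day × 28 days = 84 h
LED light bulb: 0.01 kW × 84 h = 0.84 kWh
Total energy = 55.48 kWh
Cost = 55.48 × ₹6.5 = ₹360.62

₹360.62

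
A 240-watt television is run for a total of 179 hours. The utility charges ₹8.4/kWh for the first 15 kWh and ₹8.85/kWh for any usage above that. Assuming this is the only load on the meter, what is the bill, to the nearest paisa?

₹373.45

Energy = 0.24 kW × 179 h = 42.96 kWh
Tier 1 (0–15 kWh): 15 × ₹8.4 = ₹126
Above 15 kWh: 27.96 × ₹8.85 = ₹247.446
Bill = ₹373.45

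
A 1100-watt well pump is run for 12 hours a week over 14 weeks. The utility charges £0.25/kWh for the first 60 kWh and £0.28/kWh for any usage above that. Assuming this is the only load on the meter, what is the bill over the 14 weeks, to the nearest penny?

Runtime = 12 h/week × 14 weeks = 168 h
Energy = 1.1 kW × 168 h = 184.8 kWh
Tier 1 (0–60 kWh): 60 × £0.25 = £15
Above 60 kWh: 124.8 × £0.28 = £34.944
Bill = £49.94

£49.94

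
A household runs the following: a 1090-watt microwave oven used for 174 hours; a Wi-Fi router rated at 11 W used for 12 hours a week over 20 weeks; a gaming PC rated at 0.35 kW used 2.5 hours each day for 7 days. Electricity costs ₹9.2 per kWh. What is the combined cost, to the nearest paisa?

microwave oven: 1.09 kW × 174 h = 189.66 kWh
Wi-Fi router: Runtime = 12 h/week × 20 weeks = 240 h
Wi-Fi router: 0.011 kW × 240 h = 2.64 kWh
gaming PC: Runtime = 2.5 h/day × 7 days = 17.5 h
gaming PC: 0.35 kW × 17.5 h = 6.125 kWh
Total energy = 198.425 kWh
Cost = 198.425 × ₹9.2 = ₹1825.51

₹1825.51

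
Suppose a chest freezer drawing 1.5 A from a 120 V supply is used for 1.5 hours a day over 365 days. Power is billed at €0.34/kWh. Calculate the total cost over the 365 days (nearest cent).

€33.51

Power = 1.5 A × 120 V = 180 W = 0.18 kW
Runtime = 1.5 h/day × 365 days = 547.5 h
Energy = 0.18 kW × 547.5 h = 98.55 kWh
Cost = 98.55 kWh × €0.34/kWh = €33.51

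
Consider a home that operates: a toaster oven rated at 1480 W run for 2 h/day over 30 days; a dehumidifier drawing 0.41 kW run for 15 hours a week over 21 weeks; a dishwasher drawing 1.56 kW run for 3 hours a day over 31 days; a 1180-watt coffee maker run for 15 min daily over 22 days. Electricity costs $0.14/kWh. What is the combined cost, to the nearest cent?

$51.73

toaster oven: Runtime = 2 h/day × 30 days = 60 h
toaster oven: 1.48 kW × 60 h = 88.8 kWh
dehumidifier: Runtime = 15 h/week × 21 weeks = 315 h
dehumidifier: 0.41 kW × 315 h = 129.15 kWh
dishwasher: Runtime = 3 h/day × 31 days = 93 h
dishwasher: 1.56 kW × 93 h = 145.08 kWh
coffee maker: Runtime = 15 min × 22 = 330 min = 5.5 h
coffee maker: 1.18 kW × 5.5 h = 6.49 kWh
Total energy = 369.52 kWh
Cost = 369.52 × $0.14 = $51.73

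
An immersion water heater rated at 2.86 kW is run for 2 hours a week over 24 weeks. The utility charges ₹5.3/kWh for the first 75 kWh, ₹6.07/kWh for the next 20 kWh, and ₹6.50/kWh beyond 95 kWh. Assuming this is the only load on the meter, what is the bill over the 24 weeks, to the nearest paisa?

₹793.72

Runtime = 2 h/week × 24 weeks = 48 h
Energy = 2.86 kW × 48 h = 137.28 kWh
Tier 1 (0–75 kWh): 75 × ₹5.3 = ₹397.5
Tier 2 (75–95 kWh): 20 × ₹6.07 = ₹121.4
Above 95 kWh: 42.28 × ₹6.50 = ₹274.82
Bill = ₹793.72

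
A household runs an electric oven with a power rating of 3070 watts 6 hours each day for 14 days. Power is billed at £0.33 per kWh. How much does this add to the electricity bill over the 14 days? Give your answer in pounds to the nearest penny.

£85.10

Runtime = 6 h/day × 14 days = 84 h
Energy = 3.07 kW × 84 h = 257.88 kWh
Cost = 257.88 kWh × £0.33/kWh = £85.10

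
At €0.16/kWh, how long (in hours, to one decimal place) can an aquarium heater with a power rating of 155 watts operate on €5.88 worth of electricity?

Energy available = €5.88 ÷ €0.16/kWh = 36.75 kWh
Hours = 36.75 kWh ÷ 0.155 kW = 237.1 h

237.1 h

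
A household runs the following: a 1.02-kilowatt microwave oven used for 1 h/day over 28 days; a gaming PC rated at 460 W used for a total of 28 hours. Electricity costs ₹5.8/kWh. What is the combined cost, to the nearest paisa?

microwave oven: Runtime = 1 h/day × 28 days = 28 h
microwave oven: 1.02 kW × 28 h = 28.56 kWh
gaming PC: 0.46 kW × 28 h = 12.88 kWh
Total energy = 41.44 kWh
Cost = 41.44 × ₹5.8 = ₹240.35

₹240.35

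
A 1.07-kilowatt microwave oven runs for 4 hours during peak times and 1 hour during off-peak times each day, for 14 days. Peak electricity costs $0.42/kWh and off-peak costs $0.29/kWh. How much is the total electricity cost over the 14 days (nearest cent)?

Peak energy = 1.07 kW × 4 h × 14 = 59.92 kWh
Off-peak energy = 1.07 kW × 1 h × 14 = 14.98 kWh
Cost = 59.92 × $0.42 + 14.98 × $0.29 = $25.1664 + $4.3442 = $29.51

$29.51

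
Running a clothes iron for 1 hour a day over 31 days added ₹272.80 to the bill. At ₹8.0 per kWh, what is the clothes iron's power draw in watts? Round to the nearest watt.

Energy = ₹272.80 ÷ ₹8.0/kWh = 34.1 kWh
Runtime = 1 h/day × 31 days = 31 h
Power = 34.1 kWh ÷ 31 h = 1.1 kW = 1100 W

1100 W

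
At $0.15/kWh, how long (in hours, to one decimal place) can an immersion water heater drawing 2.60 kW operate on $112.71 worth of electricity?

Energy available = $112.71 ÷ $0.15/kWh = 751.4 kWh
Hours = 751.4 kWh ÷ 2.6 kW = 289.0 h

289.0 h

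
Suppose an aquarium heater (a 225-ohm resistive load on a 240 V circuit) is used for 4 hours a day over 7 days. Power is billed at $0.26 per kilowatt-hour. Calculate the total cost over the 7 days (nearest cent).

Power = V²/R = 240²/225 = 256 W = 0.256 kW
Runtime = 4 h/day × 7 days = 28 h
Energy = 0.256 kW × 28 h = 7.168 kWh
Cost = 7.168 kWh × $0.26/kWh = $1.86

$1.86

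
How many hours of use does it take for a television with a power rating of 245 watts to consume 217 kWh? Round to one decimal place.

Hours = 217 kWh ÷ 0.245 kW = 885.7 h

885.7 h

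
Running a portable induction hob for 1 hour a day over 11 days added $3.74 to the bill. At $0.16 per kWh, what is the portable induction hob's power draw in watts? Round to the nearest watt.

Energy = $3.74 ÷ $0.16/kWh = 23.375 kWh
Runtime = 1 h/day × 11 days = 11 h
Power = 23.375 kWh ÷ 11 h = 2.125 kW = 2125 W

2125 W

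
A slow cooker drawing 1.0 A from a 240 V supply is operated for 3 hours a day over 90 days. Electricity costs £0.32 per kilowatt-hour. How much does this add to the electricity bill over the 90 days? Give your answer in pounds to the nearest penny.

Power = 1.0 A × 240 V = 240 W = 0.24 kW
Runtime = 3 h/day × 90 days = 270 h
Energy = 0.24 kW × 270 h = 64.8 kWh
Cost = 64.8 kWh × £0.32/kWh = £20.74

£20.74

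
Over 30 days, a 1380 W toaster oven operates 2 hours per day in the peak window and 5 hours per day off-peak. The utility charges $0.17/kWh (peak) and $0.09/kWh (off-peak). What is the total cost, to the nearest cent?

Peak energy = 1.38 kW × 2 h × 30 = 82.8 kWh
Off-peak energy = 1.38 kW × 5 h × 30 = 207 kWh
Cost = 82.8 × $0.17 + 207 × $0.09 = $14.076 + $18.63 = $32.71

$32.71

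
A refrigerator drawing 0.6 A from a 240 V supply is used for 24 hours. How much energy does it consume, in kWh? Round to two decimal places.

Power = 0.6 A × 240 V = 144 W = 0.144 kW
Energy = 0.144 kW × 24 h = 3.456 kWh ≈ 3.46 kWh

3.46 kWh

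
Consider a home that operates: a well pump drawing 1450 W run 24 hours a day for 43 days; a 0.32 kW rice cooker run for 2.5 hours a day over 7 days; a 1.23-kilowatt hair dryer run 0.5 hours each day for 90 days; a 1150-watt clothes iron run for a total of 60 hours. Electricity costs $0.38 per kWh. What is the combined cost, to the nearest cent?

$618.01

well pump: Runtime = 24 h × 43 = 1032 h
well pump: 1.45 kW × 1032 h = 1496.4 kWh
rice cooker: Runtime = 2.5 h/day × 7 days = 17.5 h
rice cooker: 0.32 kW × 17.5 h = 5.6 kWh
hair dryer: Runtime = 0.5 h/day × 90 days = 45 h
hair dryer: 1.23 kW × 45 h = 55.35 kWh
clothes iron: 1.15 kW × 60 h = 69 kWh
Total energy = 1626.35 kWh
Cost = 1626.35 × $0.38 = $618.01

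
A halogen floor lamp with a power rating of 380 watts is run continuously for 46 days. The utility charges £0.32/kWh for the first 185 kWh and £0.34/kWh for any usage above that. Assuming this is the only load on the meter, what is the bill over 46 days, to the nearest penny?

Runtime = 24 h × 46 = 1104 h
Energy = 0.38 kW × 1104 h = 419.52 kWh
Tier 1 (0–185 kWh): 185 × £0.32 = £59.2
Above 185 kWh: 234.52 × £0.34 = £79.7368
Bill = £138.94

£138.94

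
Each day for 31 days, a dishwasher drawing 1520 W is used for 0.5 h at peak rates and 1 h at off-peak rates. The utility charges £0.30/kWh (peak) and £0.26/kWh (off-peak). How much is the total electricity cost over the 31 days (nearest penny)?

£19.32

Peak energy = 1.52 kW × 0.5 h × 31 = 23.56 kWh
Off-peak energy = 1.52 kW × 1 h × 31 = 47.12 kWh
Cost = 23.56 × £0.30 + 47.12 × £0.26 = £7.068 + £12.2512 = £19.32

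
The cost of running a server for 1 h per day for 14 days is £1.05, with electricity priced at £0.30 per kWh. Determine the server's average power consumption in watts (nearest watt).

Energy = £1.05 ÷ £0.30/kWh = 3.5 kWh
Runtime = 1 h/day × 14 days = 14 h
Power = 3.5 kWh ÷ 14 h = 0.25 kW = 250 W

250 W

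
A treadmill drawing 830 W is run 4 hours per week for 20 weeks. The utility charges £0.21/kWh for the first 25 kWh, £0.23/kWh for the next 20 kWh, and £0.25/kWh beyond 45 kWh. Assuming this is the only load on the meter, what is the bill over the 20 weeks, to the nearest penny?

Runtime = 4 h/week × 20 weeks = 80 h
Energy = 0.83 kW × 80 h = 66.4 kWh
Tier 1 (0–25 kWh): 25 × £0.21 = £5.25
Tier 2 (25–45 kWh): 20 × £0.23 = £4.6
Above 45 kWh: 21.4 × £0.25 = £5.35
Bill = £15.20

£15.20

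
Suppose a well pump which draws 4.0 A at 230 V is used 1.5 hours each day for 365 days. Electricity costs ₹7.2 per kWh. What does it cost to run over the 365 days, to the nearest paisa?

Power = 4.0 A × 230 V = 920 W = 0.92 kW
Runtime = 1.5 h/day × 365 days = 547.5 h
Energy = 0.92 kW × 547.5 h = 503.7 kWh
Cost = 503.7 kWh × ₹7.2/kWh = ₹3626.64

₹3626.64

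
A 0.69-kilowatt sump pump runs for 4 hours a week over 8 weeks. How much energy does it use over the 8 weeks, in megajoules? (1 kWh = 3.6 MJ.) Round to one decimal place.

79.5 MJ

Runtime = 4 h/week × 8 weeks = 32 h
Energy = 0.69 kW × 32 h = 22.08 kWh
= 22.08 × 3.6 MJ = 79.5 MJ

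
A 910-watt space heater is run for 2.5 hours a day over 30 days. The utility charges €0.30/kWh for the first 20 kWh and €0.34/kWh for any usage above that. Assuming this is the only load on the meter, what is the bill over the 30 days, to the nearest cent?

€22.41

Runtime = 2.5 h/day × 30 days = 75 h
Energy = 0.91 kW × 75 h = 68.25 kWh
Tier 1 (0–20 kWh): 20 × €0.30 = €6
Above 20 kWh: 48.25 × €0.34 = €16.405
Bill = €22.41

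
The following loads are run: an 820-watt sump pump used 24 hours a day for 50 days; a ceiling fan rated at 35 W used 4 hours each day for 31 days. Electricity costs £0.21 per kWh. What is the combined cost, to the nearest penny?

£207.55

sump pump: Runtime = 24 h × 50 = 1200 h
sump pump: 0.82 kW × 1200 h = 984 kWh
ceiling fan: Runtime = 4 h/day × 31 days = 124 h
ceiling fan: 0.035 kW × 124 h = 4.34 kWh
Total energy = 988.34 kWh
Cost = 988.34 × £0.21 = £207.55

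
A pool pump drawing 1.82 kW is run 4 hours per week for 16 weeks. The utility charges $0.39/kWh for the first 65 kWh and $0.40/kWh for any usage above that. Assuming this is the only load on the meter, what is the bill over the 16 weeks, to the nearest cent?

Runtime = 4 h/week × 16 weeks = 64 h
Energy = 1.82 kW × 64 h = 116.48 kWh
Tier 1 (0–65 kWh): 65 × $0.39 = $25.35
Above 65 kWh: 51.48 × $0.40 = $20.592
Bill = $45.94

$45.94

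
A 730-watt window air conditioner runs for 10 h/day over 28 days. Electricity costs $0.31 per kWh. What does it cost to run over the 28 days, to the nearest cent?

$63.36

Runtime = 10 h/day × 28 days = 280 h
Energy = 0.73 kW × 280 h = 204.4 kWh
Cost = 204.4 kWh × $0.31/kWh = $63.36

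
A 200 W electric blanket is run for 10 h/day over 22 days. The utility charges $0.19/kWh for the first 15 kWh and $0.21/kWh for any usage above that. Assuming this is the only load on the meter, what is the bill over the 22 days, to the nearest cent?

$8.94

Runtime = 10 h/day × 22 days = 220 h
Energy = 0.2 kW × 220 h = 44 kWh
Tier 1 (0–15 kWh): 15 × $0.19 = $2.85
Above 15 kWh: 29 × $0.21 = $6.09
Bill = $8.94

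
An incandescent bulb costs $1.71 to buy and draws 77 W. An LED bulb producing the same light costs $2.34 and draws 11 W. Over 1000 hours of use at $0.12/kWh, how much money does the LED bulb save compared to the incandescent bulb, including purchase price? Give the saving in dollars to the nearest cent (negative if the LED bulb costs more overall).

$7.29

incandescent bulb: $1.71 + (77/1000) kW × 1000 h × $0.12 = $1.71 + $9.24 = $10.95
LED bulb: $2.34 + (11/1000) kW × 1000 h × $0.12 = $2.34 + $1.32 = $3.66
Saving = $10.95 − $3.66 = $7.29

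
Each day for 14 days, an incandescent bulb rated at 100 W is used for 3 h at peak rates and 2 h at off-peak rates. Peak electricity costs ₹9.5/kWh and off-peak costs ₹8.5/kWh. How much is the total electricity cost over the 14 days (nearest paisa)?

₹63.70

Peak energy = 0.1 kW × 3 h × 14 = 4.2 kWh
Off-peak energy = 0.1 kW × 2 h × 14 = 2.8 kWh
Cost = 4.2 × ₹9.5 + 2.8 × ₹8.5 = ₹39.9 + ₹23.8 = ₹63.70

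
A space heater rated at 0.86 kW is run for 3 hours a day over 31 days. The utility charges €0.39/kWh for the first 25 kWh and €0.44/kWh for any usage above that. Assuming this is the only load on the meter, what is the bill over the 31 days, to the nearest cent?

€33.94

Runtime = 3 h/day × 31 days = 93 h
Energy = 0.86 kW × 93 h = 79.98 kWh
Tier 1 (0–25 kWh): 25 × €0.39 = €9.75
Above 25 kWh: 54.98 × €0.44 = €24.1912
Bill = €33.94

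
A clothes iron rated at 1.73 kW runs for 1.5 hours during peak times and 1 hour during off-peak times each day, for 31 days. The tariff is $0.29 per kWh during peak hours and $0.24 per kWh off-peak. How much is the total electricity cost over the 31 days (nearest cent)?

$36.20

Peak energy = 1.73 kW × 1.5 h × 31 = 80.445 kWh
Off-peak energy = 1.73 kW × 1 h × 31 = 53.63 kWh
Cost = 80.445 × $0.29 + 53.63 × $0.24 = $23.32905 + $12.8712 = $36.20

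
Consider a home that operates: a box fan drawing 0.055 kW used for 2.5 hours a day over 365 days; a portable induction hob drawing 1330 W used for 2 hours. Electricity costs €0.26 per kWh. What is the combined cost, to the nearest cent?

€13.74

box fan: Runtime = 2.5 h/day × 365 days = 912.5 h
box fan: 0.055 kW × 912.5 h = 50.1875 kWh
portable induction hob: 1.33 kW × 2 h = 2.66 kWh
Total energy = 52.8475 kWh
Cost = 52.8475 × €0.26 = €13.74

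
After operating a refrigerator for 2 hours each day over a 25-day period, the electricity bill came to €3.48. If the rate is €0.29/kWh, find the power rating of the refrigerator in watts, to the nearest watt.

Energy = €3.48 ÷ €0.29/kWh = 12 kWh
Runtime = 2 h/day × 25 days = 50 h
Power = 12 kWh ÷ 50 h = 0.24 kW = 240 W

240 W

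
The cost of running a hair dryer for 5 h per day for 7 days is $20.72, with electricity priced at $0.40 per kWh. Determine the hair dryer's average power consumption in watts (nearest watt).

1480 W

Energy = $20.72 ÷ $0.40/kWh = 51.8 kWh
Runtime = 5 h/day × 7 days = 35 h
Power = 51.8 kWh ÷ 35 h = 1.48 kW = 1480 W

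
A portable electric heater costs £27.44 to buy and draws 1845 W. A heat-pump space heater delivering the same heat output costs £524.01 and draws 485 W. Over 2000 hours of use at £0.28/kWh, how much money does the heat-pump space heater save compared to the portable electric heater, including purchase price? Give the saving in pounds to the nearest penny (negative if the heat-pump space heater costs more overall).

portable electric heater: £27.44 + (1845/1000) kW × 2000 h × £0.28 = £27.44 + £1033.2 = £1060.64
heat-pump space heater: £524.01 + (485/1000) kW × 2000 h × £0.28 = £524.01 + £271.6 = £795.61
Saving = £1060.64 − £795.61 = £265.03

£265.03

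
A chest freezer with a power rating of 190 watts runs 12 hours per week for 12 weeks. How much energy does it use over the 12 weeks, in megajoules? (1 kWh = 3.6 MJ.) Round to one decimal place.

Runtime = 12 h/week × 12 weeks = 144 h
Energy = 0.19 kW × 144 h = 27.36 kWh
= 27.36 × 3.6 MJ = 98.5 MJ

98.5 MJ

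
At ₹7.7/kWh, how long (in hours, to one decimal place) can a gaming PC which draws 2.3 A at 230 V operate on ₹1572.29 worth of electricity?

Power = 2.3 A × 230 V = 529 W = 0.529 kW
Energy available = ₹1572.29 ÷ ₹7.7/kWh = 204.1935 kWh
Hours = 204.1935 kWh ÷ 0.529 kW = 386.0 h

386.0 h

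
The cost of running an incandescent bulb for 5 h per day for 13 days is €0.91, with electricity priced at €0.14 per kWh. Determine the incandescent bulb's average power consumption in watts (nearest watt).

Energy = €0.91 ÷ €0.14/kWh = 6.5 kWh
Runtime = 5 h/day × 13 days = 65 h
Power = 6.5 kWh ÷ 65 h = 0.1 kW = 100 W

100 W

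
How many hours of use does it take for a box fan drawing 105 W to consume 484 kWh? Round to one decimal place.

Hours = 484 kWh ÷ 0.105 kW = 4609.5 h

4609.5 h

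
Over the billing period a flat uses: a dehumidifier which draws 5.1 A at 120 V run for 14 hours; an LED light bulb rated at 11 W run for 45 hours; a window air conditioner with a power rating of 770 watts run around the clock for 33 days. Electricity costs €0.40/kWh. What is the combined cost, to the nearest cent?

dehumidifier: Power = 5.1 A × 120 V = 612 W = 0.612 kW
dehumidifier: 0.612 kW × 14 h = 8.568 kWh
LED light bulb: 0.011 kW × 45 h = 0.495 kWh
window air conditioner: Runtime = 24 h × 33 = 792 h
window air conditioner: 0.77 kW × 792 h = 609.84 kWh
Total energy = 618.903 kWh
Cost = 618.903 × €0.40 = €247.56

€247.56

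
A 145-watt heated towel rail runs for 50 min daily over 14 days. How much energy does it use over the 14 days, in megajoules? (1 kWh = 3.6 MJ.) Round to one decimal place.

6.1 MJ

Runtime = 50 min × 14 = 700 min = 11.666666… h
Energy = 0.145 kW × 11.666666… h = 1.691666… kWh
= 1.691666… × 3.6 MJ = 6.1 MJ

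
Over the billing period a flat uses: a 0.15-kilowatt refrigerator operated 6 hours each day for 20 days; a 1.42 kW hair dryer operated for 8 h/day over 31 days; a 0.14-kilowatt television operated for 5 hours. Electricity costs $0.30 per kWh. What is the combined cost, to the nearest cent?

$111.26

refrigerator: Runtime = 6 h/day × 20 days = 120 h
refrigerator: 0.15 kW × 120 h = 18 kWh
hair dryer: Runtime = 8 h/day × 31 days = 248 h
hair dryer: 1.42 kW × 248 h = 352.16 kWh
television: 0.14 kW × 5 h = 0.7 kWh
Total energy = 370.86 kWh
Cost = 370.86 × $0.30 = $111.26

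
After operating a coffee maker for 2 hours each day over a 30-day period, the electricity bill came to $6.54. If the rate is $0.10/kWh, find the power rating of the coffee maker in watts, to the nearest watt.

1090 W

Energy = $6.54 ÷ $0.10/kWh = 65.4 kWh
Runtime = 2 h/day × 30 days = 60 h
Power = 65.4 kWh ÷ 60 h = 1.09 kW = 1090 W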